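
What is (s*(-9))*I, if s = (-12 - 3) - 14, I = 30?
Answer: 7830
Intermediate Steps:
s = -29 (s = -15 - 14 = -29)
(s*(-9))*I = -29*(-9)*30 = 261*30 = 7830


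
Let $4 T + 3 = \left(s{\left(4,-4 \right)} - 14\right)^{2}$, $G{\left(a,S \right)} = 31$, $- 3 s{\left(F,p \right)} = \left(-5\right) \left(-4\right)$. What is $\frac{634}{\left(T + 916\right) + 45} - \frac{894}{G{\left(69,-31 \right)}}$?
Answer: $- \frac{33633678}{1190803} \approx -28.245$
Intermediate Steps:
$s{\left(F,p \right)} = - \frac{20}{3}$ ($s{\left(F,p \right)} = - \frac{\left(-5\right) \left(-4\right)}{3} = \left(- \frac{1}{3}\right) 20 = - \frac{20}{3}$)
$T = \frac{3817}{36}$ ($T = - \frac{3}{4} + \frac{\left(- \frac{20}{3} - 14\right)^{2}}{4} = - \frac{3}{4} + \frac{\left(- \frac{62}{3}\right)^{2}}{4} = - \frac{3}{4} + \frac{1}{4} \cdot \frac{3844}{9} = - \frac{3}{4} + \frac{961}{9} = \frac{3817}{36} \approx 106.03$)
$\frac{634}{\left(T + 916\right) + 45} - \frac{894}{G{\left(69,-31 \right)}} = \frac{634}{\left(\frac{3817}{36} + 916\right) + 45} - \frac{894}{31} = \frac{634}{\frac{36793}{36} + 45} - \frac{894}{31} = \frac{634}{\frac{38413}{36}} - \frac{894}{31} = 634 \cdot \frac{36}{38413} - \frac{894}{31} = \frac{22824}{38413} - \frac{894}{31} = - \frac{33633678}{1190803}$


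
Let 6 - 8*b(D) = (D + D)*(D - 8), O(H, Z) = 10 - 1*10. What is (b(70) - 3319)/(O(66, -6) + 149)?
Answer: -17613/596 ≈ -29.552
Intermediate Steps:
O(H, Z) = 0 (O(H, Z) = 10 - 10 = 0)
b(D) = ¾ - D*(-8 + D)/4 (b(D) = ¾ - (D + D)*(D - 8)/8 = ¾ - 2*D*(-8 + D)/8 = ¾ - D*(-8 + D)/4)
(b(70) - 3319)/(O(66, -6) + 149) = ((¾ + 2*70 - ¼*70²) - 3319)/(0 + 149) = ((¾ + 140 - ¼*4900) - 3319)/149 = ((¾ + 140 - 1225) - 3319)*(1/149) = (-4337/4 - 3319)*(1/149) = -17613/4*1/149 = -17613/596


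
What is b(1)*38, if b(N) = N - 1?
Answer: 0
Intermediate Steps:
b(N) = -1 + N
b(1)*38 = (-1 + 1)*38 = 0*38 = 0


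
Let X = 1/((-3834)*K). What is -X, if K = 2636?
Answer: 1/10106424 ≈ 9.8947e-8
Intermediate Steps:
X = -1/10106424 (X = 1/(-3834*2636) = -1/3834*1/2636 = -1/10106424 ≈ -9.8947e-8)
-X = -1*(-1/10106424) = 1/10106424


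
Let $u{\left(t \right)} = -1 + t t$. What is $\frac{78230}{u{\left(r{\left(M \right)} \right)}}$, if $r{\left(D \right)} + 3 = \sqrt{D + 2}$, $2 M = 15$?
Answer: $- \frac{5476100}{143} - \frac{938760 \sqrt{38}}{143} \approx -78762.0$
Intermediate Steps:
$M = \frac{15}{2}$ ($M = \frac{1}{2} \cdot 15 = \frac{15}{2} \approx 7.5$)
$r{\left(D \right)} = -3 + \sqrt{2 + D}$ ($r{\left(D \right)} = -3 + \sqrt{D + 2} = -3 + \sqrt{2 + D}$)
$u{\left(t \right)} = -1 + t^{2}$
$\frac{78230}{u{\left(r{\left(M \right)} \right)}} = \frac{78230}{-1 + \left(-3 + \sqrt{2 + \frac{15}{2}}\right)^{2}} = \frac{78230}{-1 + \left(-3 + \sqrt{\frac{19}{2}}\right)^{2}} = \frac{78230}{-1 + \left(-3 + \frac{\sqrt{38}}{2}\right)^{2}}$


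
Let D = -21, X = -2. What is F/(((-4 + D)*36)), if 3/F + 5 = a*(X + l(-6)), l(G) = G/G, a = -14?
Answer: -1/2700 ≈ -0.00037037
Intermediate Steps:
l(G) = 1
F = ⅓ (F = 3/(-5 - 14*(-2 + 1)) = 3/(-5 - 14*(-1)) = 3/(-5 + 14) = 3/9 = 3*(⅑) = ⅓ ≈ 0.33333)
F/(((-4 + D)*36)) = 1/(3*(((-4 - 21)*36))) = 1/(3*((-25*36))) = (⅓)/(-900) = (⅓)*(-1/900) = -1/2700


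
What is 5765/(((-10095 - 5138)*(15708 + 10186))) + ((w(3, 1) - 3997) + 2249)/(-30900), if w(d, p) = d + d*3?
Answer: 171143858443/3047074507950 ≈ 0.056167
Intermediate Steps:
w(d, p) = 4*d (w(d, p) = d + 3*d = 4*d)
5765/(((-10095 - 5138)*(15708 + 10186))) + ((w(3, 1) - 3997) + 2249)/(-30900) = 5765/(((-10095 - 5138)*(15708 + 10186))) + ((4*3 - 3997) + 2249)/(-30900) = 5765/((-15233*25894)) + ((12 - 3997) + 2249)*(-1/30900) = 5765/(-394443302) + (-3985 + 2249)*(-1/30900) = 5765*(-1/394443302) - 1736*(-1/30900) = -5765/394443302 + 434/7725 = 171143858443/3047074507950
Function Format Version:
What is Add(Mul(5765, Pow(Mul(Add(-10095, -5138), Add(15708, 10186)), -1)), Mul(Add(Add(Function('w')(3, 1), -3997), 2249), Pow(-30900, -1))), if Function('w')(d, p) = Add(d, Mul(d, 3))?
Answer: Rational(171143858443, 3047074507950) ≈ 0.056167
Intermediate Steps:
Function('w')(d, p) = Mul(4, d) (Function('w')(d, p) = Add(d, Mul(3, d)) = Mul(4, d))
Add(Mul(5765, Pow(Mul(Add(-10095, -5138), Add(15708, 10186)), -1)), Mul(Add(Add(Function('w')(3, 1), -3997), 2249), Pow(-30900, -1))) = Add(Mul(5765, Pow(Mul(Add(-10095, -5138), Add(15708, 10186)), -1)), Mul(Add(Add(Mul(4, 3), -3997), 2249), Pow(-30900, -1))) = Add(Mul(5765, Pow(Mul(-15233, 25894), -1)), Mul(Add(Add(12, -3997), 2249), Rational(-1, 30900))) = Add(Mul(5765, Pow(-394443302, -1)), Mul(Add(-3985, 2249), Rational(-1, 30900))) = Add(Mul(5765, Rational(-1, 394443302)), Mul(-1736, Rational(-1, 30900))) = Add(Rational(-5765, 394443302), Rational(434, 7725)) = Rational(171143858443, 3047074507950)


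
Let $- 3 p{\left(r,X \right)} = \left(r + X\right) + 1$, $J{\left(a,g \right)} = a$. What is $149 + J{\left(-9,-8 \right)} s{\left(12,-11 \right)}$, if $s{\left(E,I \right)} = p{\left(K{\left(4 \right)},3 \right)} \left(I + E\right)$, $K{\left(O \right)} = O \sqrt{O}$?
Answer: $185$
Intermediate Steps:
$K{\left(O \right)} = O^{\frac{3}{2}}$
$p{\left(r,X \right)} = - \frac{1}{3} - \frac{X}{3} - \frac{r}{3}$ ($p{\left(r,X \right)} = - \frac{\left(r + X\right) + 1}{3} = - \frac{\left(X + r\right) + 1}{3} = - \frac{1 + X + r}{3} = - \frac{1}{3} - \frac{X}{3} - \frac{r}{3}$)
$s{\left(E,I \right)} = - 4 E - 4 I$ ($s{\left(E,I \right)} = \left(- \frac{1}{3} - 1 - \frac{4^{\frac{3}{2}}}{3}\right) \left(I + E\right) = \left(- \frac{1}{3} - 1 - \frac{8}{3}\right) \left(E + I\right) = - 4 \left(E + I\right) = - 4 E - 4 I$)
$149 + J{\left(-9,-8 \right)} s{\left(12,-11 \right)} = 149 - 9 \left(\left(-4\right) 12 - -44\right) = 149 - 9 \left(-48 + 44\right) = 149 - -36 = 149 + 36 = 185$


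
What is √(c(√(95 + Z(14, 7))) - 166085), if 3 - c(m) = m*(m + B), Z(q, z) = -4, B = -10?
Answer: √(-166173 + 10*√91) ≈ 407.53*I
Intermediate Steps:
c(m) = 3 - m*(-10 + m) (c(m) = 3 - m*(m - 10) = 3 - m*(-10 + m))
√(c(√(95 + Z(14, 7))) - 166085) = √((3 - (√(95 - 4))² + 10*√(95 - 4)) - 166085) = √((3 - (√91)² + 10*√91) - 166085) = √((3 - 1*91 + 10*√91) - 166085) = √((3 - 91 + 10*√91) - 166085) = √((-88 + 10*√91) - 166085) = √(-166173 + 10*√91)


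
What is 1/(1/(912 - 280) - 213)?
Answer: -632/134615 ≈ -0.0046949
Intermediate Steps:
1/(1/(912 - 280) - 213) = 1/(1/632 - 213) = 1/(-134615/632) = -632/134615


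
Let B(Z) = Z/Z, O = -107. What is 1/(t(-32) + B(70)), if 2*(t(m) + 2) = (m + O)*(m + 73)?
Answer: -2/5701 ≈ -0.00035082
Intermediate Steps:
t(m) = -2 + (-107 + m)*(73 + m)/2 (t(m) = -2 + ((m - 107)*(m + 73))/2 = -2 + ((-107 + m)*(73 + m))/2 = -2 + (-107 + m)*(73 + m)/2)
B(Z) = 1
1/(t(-32) + B(70)) = 1/((-7815/2 + (½)*(-32)² - 17*(-32)) + 1) = 1/((-7815/2 + (½)*1024 + 544) + 1) = 1/((-7815/2 + 512 + 544) + 1) = 1/(-5703/2 + 1) = 1/(-5701/2) = -2/5701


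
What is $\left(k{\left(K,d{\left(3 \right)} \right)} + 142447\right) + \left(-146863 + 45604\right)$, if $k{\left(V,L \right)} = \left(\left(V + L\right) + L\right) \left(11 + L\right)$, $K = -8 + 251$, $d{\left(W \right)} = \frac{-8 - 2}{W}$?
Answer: $\frac{386999}{9} \approx 43000.0$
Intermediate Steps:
$d{\left(W \right)} = - \frac{10}{W}$ ($d{\left(W \right)} = \frac{-8 - 2}{W} = - \frac{10}{W}$)
$K = 243$
$k{\left(V,L \right)} = \left(11 + L\right) \left(V + 2 L\right)$ ($k{\left(V,L \right)} = \left(\left(L + V\right) + L\right) \left(11 + L\right) = \left(V + 2 L\right) \left(11 + L\right) = \left(11 + L\right) \left(V + 2 L\right)$)
$\left(k{\left(K,d{\left(3 \right)} \right)} + 142447\right) + \left(-146863 + 45604\right) = \left(\left(2 \left(- \frac{10}{3}\right)^{2} + 11 \cdot 243 + 22 \left(- \frac{10}{3}\right) + - \frac{10}{3} \cdot 243\right) + 142447\right) + \left(-146863 + 45604\right) = \left(\left(2 \left(\left(-10\right) \frac{1}{3}\right)^{2} + 2673 + 22 \left(\left(-10\right) \frac{1}{3}\right) + \left(-10\right) \frac{1}{3} \cdot 243\right) + 142447\right) - 101259 = \left(\left(2 \left(- \frac{10}{3}\right)^{2} + 2673 + 22 \left(- \frac{10}{3}\right) - 810\right) + 142447\right) - 101259 = \left(\left(2 \cdot \frac{100}{9} + 2673 - \frac{220}{3} - 810\right) + 142447\right) - 101259 = \left(\left(\frac{200}{9} + 2673 - \frac{220}{3} - 810\right) + 142447\right) - 101259 = \left(\frac{16307}{9} + 142447\right) - 101259 = \frac{1298330}{9} - 101259 = \frac{386999}{9}$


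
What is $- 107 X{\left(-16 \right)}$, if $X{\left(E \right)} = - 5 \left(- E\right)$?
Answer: $8560$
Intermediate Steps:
$X{\left(E \right)} = 5 E$
$- 107 X{\left(-16 \right)} = - 107 \cdot 5 \left(-16\right) = \left(-107\right) \left(-80\right) = 8560$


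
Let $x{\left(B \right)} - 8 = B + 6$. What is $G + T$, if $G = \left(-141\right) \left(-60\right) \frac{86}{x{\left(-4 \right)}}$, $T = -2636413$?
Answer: $-2563657$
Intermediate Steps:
$x{\left(B \right)} = 14 + B$ ($x{\left(B \right)} = 8 + \left(B + 6\right) = 8 + \left(6 + B\right) = 14 + B$)
$G = 72756$ ($G = \left(-141\right) \left(-60\right) \frac{86}{14 - 4} = 8460 \cdot \frac{86}{10} = 8460 \cdot 86 \cdot \frac{1}{10} = 8460 \cdot \frac{43}{5} = 72756$)
$G + T = 72756 - 2636413 = -2563657$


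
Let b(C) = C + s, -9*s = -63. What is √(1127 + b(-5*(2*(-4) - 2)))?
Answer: 4*√74 ≈ 34.409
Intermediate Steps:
s = 7 (s = -⅑*(-63) = 7)
b(C) = 7 + C (b(C) = C + 7 = 7 + C)
√(1127 + b(-5*(2*(-4) - 2))) = √(1127 + (7 - 5*(2*(-4) - 2))) = √(1127 + (7 - 5*(-8 - 2))) = √(1127 + (7 - 5*(-10))) = √(1127 + (7 + 50)) = √(1127 + 57) = √1184 = 4*√74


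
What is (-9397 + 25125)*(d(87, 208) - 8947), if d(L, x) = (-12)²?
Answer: -138453584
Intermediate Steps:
d(L, x) = 144
(-9397 + 25125)*(d(87, 208) - 8947) = (-9397 + 25125)*(144 - 8947) = 15728*(-8803) = -138453584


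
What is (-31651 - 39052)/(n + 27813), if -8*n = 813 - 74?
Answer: -33272/13045 ≈ -2.5506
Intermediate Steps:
n = -739/8 (n = -(813 - 74)/8 = -⅛*739 = -739/8 ≈ -92.375)
(-31651 - 39052)/(n + 27813) = (-31651 - 39052)/(-739/8 + 27813) = -70703/221765/8 = -70703*8/221765 = -33272/13045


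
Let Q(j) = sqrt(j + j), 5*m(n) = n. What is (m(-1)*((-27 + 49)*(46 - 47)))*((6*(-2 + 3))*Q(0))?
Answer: 0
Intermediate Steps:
m(n) = n/5
Q(j) = sqrt(2)*sqrt(j) (Q(j) = sqrt(2*j) = sqrt(2)*sqrt(j))
(m(-1)*((-27 + 49)*(46 - 47)))*((6*(-2 + 3))*Q(0)) = (((1/5)*(-1))*((-27 + 49)*(46 - 47)))*((6*(-2 + 3))*(sqrt(2)*sqrt(0))) = (-22*(-1)/5)*((6*1)*(sqrt(2)*0)) = (-1/5*(-22))*(6*0) = (22/5)*0 = 0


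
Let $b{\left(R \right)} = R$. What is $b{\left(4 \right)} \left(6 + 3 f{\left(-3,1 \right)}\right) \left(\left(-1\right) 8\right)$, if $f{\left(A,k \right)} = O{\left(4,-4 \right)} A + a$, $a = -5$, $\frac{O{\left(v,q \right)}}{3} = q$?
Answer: $-3168$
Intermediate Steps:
$O{\left(v,q \right)} = 3 q$
$f{\left(A,k \right)} = -5 - 12 A$ ($f{\left(A,k \right)} = 3 \left(-4\right) A - 5 = - 12 A - 5 = -5 - 12 A$)
$b{\left(4 \right)} \left(6 + 3 f{\left(-3,1 \right)}\right) \left(\left(-1\right) 8\right) = 4 \left(6 + 3 \left(-5 - -36\right)\right) \left(\left(-1\right) 8\right) = 4 \left(6 + 3 \left(-5 + 36\right)\right) \left(-8\right) = 4 \left(6 + 3 \cdot 31\right) \left(-8\right) = 4 \left(6 + 93\right) \left(-8\right) = 4 \cdot 99 \left(-8\right) = 396 \left(-8\right) = -3168$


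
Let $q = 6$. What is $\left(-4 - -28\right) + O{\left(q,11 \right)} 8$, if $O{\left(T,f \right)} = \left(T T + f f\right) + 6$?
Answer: $1328$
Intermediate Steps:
$O{\left(T,f \right)} = 6 + T^{2} + f^{2}$ ($O{\left(T,f \right)} = \left(T^{2} + f^{2}\right) + 6 = 6 + T^{2} + f^{2}$)
$\left(-4 - -28\right) + O{\left(q,11 \right)} 8 = \left(-4 - -28\right) + \left(6 + 6^{2} + 11^{2}\right) 8 = \left(-4 + 28\right) + \left(6 + 36 + 121\right) 8 = 24 + 163 \cdot 8 = 24 + 1304 = 1328$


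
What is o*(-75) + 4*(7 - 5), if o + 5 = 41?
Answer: -2692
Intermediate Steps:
o = 36 (o = -5 + 41 = 36)
o*(-75) + 4*(7 - 5) = 36*(-75) + 4*(7 - 5) = -2700 + 4*2 = -2700 + 8 = -2692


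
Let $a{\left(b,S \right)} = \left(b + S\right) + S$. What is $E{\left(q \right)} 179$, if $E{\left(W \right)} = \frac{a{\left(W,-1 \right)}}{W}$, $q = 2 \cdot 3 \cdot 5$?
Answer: $\frac{2506}{15} \approx 167.07$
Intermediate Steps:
$a{\left(b,S \right)} = b + 2 S$ ($a{\left(b,S \right)} = \left(S + b\right) + S = b + 2 S$)
$q = 30$ ($q = 6 \cdot 5 = 30$)
$E{\left(W \right)} = \frac{-2 + W}{W}$ ($E{\left(W \right)} = \frac{W + 2 \left(-1\right)}{W} = \frac{W - 2}{W} = \frac{-2 + W}{W}$)
$E{\left(q \right)} 179 = \frac{-2 + 30}{30} \cdot 179 = \frac{1}{30} \cdot 28 \cdot 179 = \frac{14}{15} \cdot 179 = \frac{2506}{15}$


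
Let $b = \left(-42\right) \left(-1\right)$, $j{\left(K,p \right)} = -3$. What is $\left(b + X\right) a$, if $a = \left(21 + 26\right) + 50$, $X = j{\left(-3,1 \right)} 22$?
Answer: $-2328$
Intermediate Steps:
$b = 42$
$X = -66$ ($X = \left(-3\right) 22 = -66$)
$a = 97$ ($a = 47 + 50 = 97$)
$\left(b + X\right) a = \left(42 - 66\right) 97 = \left(-24\right) 97 = -2328$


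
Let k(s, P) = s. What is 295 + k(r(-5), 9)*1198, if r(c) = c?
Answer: -5695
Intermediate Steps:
295 + k(r(-5), 9)*1198 = 295 - 5*1198 = 295 - 5990 = -5695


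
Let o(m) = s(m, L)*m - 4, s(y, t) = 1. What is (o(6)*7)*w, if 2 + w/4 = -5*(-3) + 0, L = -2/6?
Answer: 728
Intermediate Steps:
L = -⅓ (L = -2*⅙ = -⅓ ≈ -0.33333)
w = 52 (w = -8 + 4*(-5*(-3) + 0) = -8 + 4*(15 + 0) = -8 + 4*15 = -8 + 60 = 52)
o(m) = -4 + m (o(m) = 1*m - 4 = m - 4 = -4 + m)
(o(6)*7)*w = ((-4 + 6)*7)*52 = (2*7)*52 = 14*52 = 728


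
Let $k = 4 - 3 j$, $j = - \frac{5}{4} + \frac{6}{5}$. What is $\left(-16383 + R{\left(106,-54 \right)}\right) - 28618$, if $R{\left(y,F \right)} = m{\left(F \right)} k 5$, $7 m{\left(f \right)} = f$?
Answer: $- \frac{632255}{14} \approx -45161.0$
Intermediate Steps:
$j = - \frac{1}{20}$ ($j = \left(-5\right) \frac{1}{4} + 6 \cdot \frac{1}{5} = - \frac{5}{4} + \frac{6}{5} = - \frac{1}{20} \approx -0.05$)
$m{\left(f \right)} = \frac{f}{7}$
$k = \frac{83}{20}$ ($k = 4 - - \frac{3}{20} = 4 + \frac{3}{20} = \frac{83}{20} \approx 4.15$)
$R{\left(y,F \right)} = \frac{83 F}{28}$ ($R{\left(y,F \right)} = \frac{F}{7} \cdot \frac{83}{20} \cdot 5 = \frac{83 F}{140} \cdot 5 = \frac{83 F}{28}$)
$\left(-16383 + R{\left(106,-54 \right)}\right) - 28618 = \left(-16383 + \frac{83}{28} \left(-54\right)\right) - 28618 = \left(-16383 - \frac{2241}{14}\right) - 28618 = - \frac{231603}{14} - 28618 = - \frac{632255}{14}$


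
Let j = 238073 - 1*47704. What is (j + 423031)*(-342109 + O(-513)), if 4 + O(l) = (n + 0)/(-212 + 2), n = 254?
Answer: -4406909978560/21 ≈ -2.0985e+11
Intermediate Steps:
O(l) = -547/105 (O(l) = -4 + (254 + 0)/(-212 + 2) = -4 + 254/(-210) = -4 + 254*(-1/210) = -4 - 127/105 = -547/105)
j = 190369 (j = 238073 - 47704 = 190369)
(j + 423031)*(-342109 + O(-513)) = (190369 + 423031)*(-342109 - 547/105) = 613400*(-35921992/105) = -4406909978560/21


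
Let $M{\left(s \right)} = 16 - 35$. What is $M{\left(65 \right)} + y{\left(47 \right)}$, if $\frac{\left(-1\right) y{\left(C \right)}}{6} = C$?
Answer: $-301$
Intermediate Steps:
$y{\left(C \right)} = - 6 C$
$M{\left(s \right)} = -19$
$M{\left(65 \right)} + y{\left(47 \right)} = -19 - 282 = -301$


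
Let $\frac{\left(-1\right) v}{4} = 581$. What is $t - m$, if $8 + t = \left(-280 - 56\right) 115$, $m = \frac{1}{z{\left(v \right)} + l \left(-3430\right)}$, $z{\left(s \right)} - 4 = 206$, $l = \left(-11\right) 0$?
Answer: $- \frac{8116081}{210} \approx -38648.0$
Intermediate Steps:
$v = -2324$ ($v = \left(-4\right) 581 = -2324$)
$l = 0$
$z{\left(s \right)} = 210$ ($z{\left(s \right)} = 4 + 206 = 210$)
$m = \frac{1}{210}$ ($m = \frac{1}{210 + 0 \left(-3430\right)} = \frac{1}{210 + 0} = \frac{1}{210} \approx 0.0047619$)
$t = -38648$ ($t = -8 + \left(-280 - 56\right) 115 = -8 - 38640 = -38648$)
$t - m = -38648 - \frac{1}{210} = - \frac{8116081}{210}$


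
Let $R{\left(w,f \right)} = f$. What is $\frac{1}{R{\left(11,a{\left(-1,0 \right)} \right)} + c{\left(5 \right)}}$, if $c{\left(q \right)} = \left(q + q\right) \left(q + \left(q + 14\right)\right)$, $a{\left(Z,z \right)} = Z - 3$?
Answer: $\frac{1}{236} \approx 0.0042373$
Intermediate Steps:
$a{\left(Z,z \right)} = -3 + Z$ ($a{\left(Z,z \right)} = Z - 3 = -3 + Z$)
$c{\left(q \right)} = 2 q \left(14 + 2 q\right)$ ($c{\left(q \right)} = 2 q \left(q + \left(14 + q\right)\right) = 2 q \left(14 + 2 q\right)$)
$\frac{1}{R{\left(11,a{\left(-1,0 \right)} \right)} + c{\left(5 \right)}} = \frac{1}{\left(-3 - 1\right) + 4 \cdot 5 \left(7 + 5\right)} = \frac{1}{-4 + 4 \cdot 5 \cdot 12} = \frac{1}{-4 + 240} = \frac{1}{236}$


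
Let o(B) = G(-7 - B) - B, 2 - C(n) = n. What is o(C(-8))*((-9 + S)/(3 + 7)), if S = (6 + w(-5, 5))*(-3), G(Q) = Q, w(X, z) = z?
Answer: 567/5 ≈ 113.40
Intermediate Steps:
C(n) = 2 - n
o(B) = -7 - 2*B (o(B) = (-7 - B) - B = -7 - 2*B)
S = -33 (S = (6 + 5)*(-3) = 11*(-3) = -33)
o(C(-8))*((-9 + S)/(3 + 7)) = (-7 - 2*(2 - 1*(-8)))*((-9 - 33)/(3 + 7)) = (-7 - 2*(2 + 8))*(-42/10) = (-7 - 2*10)*(-42*⅒) = (-7 - 20)*(-21/5) = -27*(-21/5) = 567/5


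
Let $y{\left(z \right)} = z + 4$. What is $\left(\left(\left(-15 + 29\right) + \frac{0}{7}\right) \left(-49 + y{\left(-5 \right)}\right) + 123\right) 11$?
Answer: $-6347$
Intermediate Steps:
$y{\left(z \right)} = 4 + z$
$\left(\left(\left(-15 + 29\right) + \frac{0}{7}\right) \left(-49 + y{\left(-5 \right)}\right) + 123\right) 11 = \left(\left(\left(-15 + 29\right) + \frac{0}{7}\right) \left(-49 + \left(4 - 5\right)\right) + 123\right) 11 = \left(\left(14 + 0 \cdot \frac{1}{7}\right) \left(-49 - 1\right) + 123\right) 11 = \left(\left(14 + 0\right) \left(-50\right) + 123\right) 11 = \left(14 \left(-50\right) + 123\right) 11 = \left(-700 + 123\right) 11 = \left(-577\right) 11 = -6347$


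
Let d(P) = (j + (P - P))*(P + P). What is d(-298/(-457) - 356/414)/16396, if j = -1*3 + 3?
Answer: 0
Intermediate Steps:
j = 0 (j = -3 + 3 = 0)
d(P) = 0 (d(P) = (0 + (P - P))*(P + P) = (0 + 0)*(2*P) = 0*(2*P) = 0)
d(-298/(-457) - 356/414)/16396 = 0/16396 = 0*(1/16396) = 0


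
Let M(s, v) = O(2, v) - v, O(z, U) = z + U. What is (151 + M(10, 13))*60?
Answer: 9180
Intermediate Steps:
O(z, U) = U + z
M(s, v) = 2 (M(s, v) = (v + 2) - v = (2 + v) - v = 2)
(151 + M(10, 13))*60 = (151 + 2)*60 = 153*60 = 9180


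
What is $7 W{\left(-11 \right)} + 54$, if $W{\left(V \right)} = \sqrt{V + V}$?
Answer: $54 + 7 i \sqrt{22} \approx 54.0 + 32.833 i$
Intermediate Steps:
$W{\left(V \right)} = \sqrt{2} \sqrt{V}$ ($W{\left(V \right)} = \sqrt{2 V} = \sqrt{2} \sqrt{V}$)
$7 W{\left(-11 \right)} + 54 = 7 \sqrt{2} \sqrt{-11} + 54 = 7 \sqrt{2} i \sqrt{11} + 54 = 7 i \sqrt{22} + 54 = 54 + 7 i \sqrt{22}$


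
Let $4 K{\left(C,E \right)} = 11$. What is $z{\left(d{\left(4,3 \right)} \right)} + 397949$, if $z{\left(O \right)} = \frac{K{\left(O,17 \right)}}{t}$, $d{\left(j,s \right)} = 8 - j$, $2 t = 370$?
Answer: $\frac{294482271}{740} \approx 3.9795 \cdot 10^{5}$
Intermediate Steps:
$K{\left(C,E \right)} = \frac{11}{4}$ ($K{\left(C,E \right)} = \frac{1}{4} \cdot 11 = \frac{11}{4}$)
$t = 185$ ($t = \frac{1}{2} \cdot 370 = 185$)
$z{\left(O \right)} = \frac{11}{740}$ ($z{\left(O \right)} = \frac{11}{4 \cdot 185} = \frac{11}{4} \cdot \frac{1}{185} = \frac{11}{740}$)
$z{\left(d{\left(4,3 \right)} \right)} + 397949 = \frac{11}{740} + 397949 = \frac{294482271}{740}$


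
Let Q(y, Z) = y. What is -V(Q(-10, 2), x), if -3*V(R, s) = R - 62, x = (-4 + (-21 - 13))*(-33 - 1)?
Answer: -24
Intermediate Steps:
x = 1292 (x = (-4 - 34)*(-34) = -38*(-34) = 1292)
V(R, s) = 62/3 - R/3 (V(R, s) = -(R - 62)/3 = -(-62 + R)/3 = 62/3 - R/3)
-V(Q(-10, 2), x) = -(62/3 - ⅓*(-10)) = -(62/3 + 10/3) = -1*24 = -24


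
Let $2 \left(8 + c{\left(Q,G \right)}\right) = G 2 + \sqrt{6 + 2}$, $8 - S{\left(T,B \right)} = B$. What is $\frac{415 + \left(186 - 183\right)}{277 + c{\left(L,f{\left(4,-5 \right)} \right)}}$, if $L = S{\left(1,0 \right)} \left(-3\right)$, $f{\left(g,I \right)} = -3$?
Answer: $\frac{55594}{35377} - \frac{209 \sqrt{2}}{35377} \approx 1.5631$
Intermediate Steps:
$S{\left(T,B \right)} = 8 - B$
$L = -24$ ($L = \left(8 - 0\right) \left(-3\right) = \left(8 + 0\right) \left(-3\right) = 8 \left(-3\right) = -24$)
$c{\left(Q,G \right)} = -8 + G + \sqrt{2}$ ($c{\left(Q,G \right)} = -8 + \frac{G 2 + \sqrt{6 + 2}}{2} = -8 + \frac{2 G + \sqrt{8}}{2} = -8 + \frac{2 G + 2 \sqrt{2}}{2} = -8 + \left(G + \sqrt{2}\right) = -8 + G + \sqrt{2}$)
$\frac{415 + \left(186 - 183\right)}{277 + c{\left(L,f{\left(4,-5 \right)} \right)}} = \frac{415 + \left(186 - 183\right)}{277 - \left(11 - \sqrt{2}\right)} = \frac{415 + 3}{277 - \left(11 - \sqrt{2}\right)} = \frac{418}{266 + \sqrt{2}}$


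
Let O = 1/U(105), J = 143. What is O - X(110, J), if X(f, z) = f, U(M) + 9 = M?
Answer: -10559/96 ≈ -109.99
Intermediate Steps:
U(M) = -9 + M
O = 1/96 (O = 1/(-9 + 105) = 1/96 ≈ 0.010417)
O - X(110, J) = 1/96 - 1*110 = 1/96 - 110 = -10559/96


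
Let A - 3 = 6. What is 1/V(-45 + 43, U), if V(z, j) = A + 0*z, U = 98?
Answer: ⅑ ≈ 0.11111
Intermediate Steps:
A = 9 (A = 3 + 6 = 9)
V(z, j) = 9 (V(z, j) = 9 + 0*z = 9 + 0 = 9)
1/V(-45 + 43, U) = 1/9 = ⅑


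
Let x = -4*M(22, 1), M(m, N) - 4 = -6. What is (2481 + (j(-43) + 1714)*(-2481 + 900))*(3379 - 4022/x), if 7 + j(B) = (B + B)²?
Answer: -82774804905/2 ≈ -4.1387e+10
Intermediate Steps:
j(B) = -7 + 4*B² (j(B) = -7 + (B + B)² = -7 + (2*B)² = -7 + 4*B²)
M(m, N) = -2 (M(m, N) = 4 - 6 = -2)
x = 8 (x = -4*(-2) = 8)
(2481 + (j(-43) + 1714)*(-2481 + 900))*(3379 - 4022/x) = (2481 + ((-7 + 4*(-43)²) + 1714)*(-2481 + 900))*(3379 - 4022/8) = (2481 + ((-7 + 4*1849) + 1714)*(-1581))*(3379 - 4022*⅛) = (2481 + ((-7 + 7396) + 1714)*(-1581))*(3379 - 2011/4) = (2481 + (7389 + 1714)*(-1581))*(11505/4) = (2481 + 9103*(-1581))*(11505/4) = (2481 - 14391843)*(11505/4) = -14389362*11505/4 = -82774804905/2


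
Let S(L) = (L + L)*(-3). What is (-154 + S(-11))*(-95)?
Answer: 8360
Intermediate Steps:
S(L) = -6*L (S(L) = (2*L)*(-3) = -6*L)
(-154 + S(-11))*(-95) = (-154 - 6*(-11))*(-95) = (-154 + 66)*(-95) = -88*(-95) = 8360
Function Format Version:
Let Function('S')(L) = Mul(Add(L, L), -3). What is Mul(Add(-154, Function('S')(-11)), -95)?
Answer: 8360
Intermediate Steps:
Function('S')(L) = Mul(-6, L) (Function('S')(L) = Mul(Mul(2, L), -3) = Mul(-6, L))
Mul(Add(-154, Function('S')(-11)), -95) = Mul(Add(-154, Mul(-6, -11)), -95) = Mul(Add(-154, 66), -95) = Mul(-88, -95) = 8360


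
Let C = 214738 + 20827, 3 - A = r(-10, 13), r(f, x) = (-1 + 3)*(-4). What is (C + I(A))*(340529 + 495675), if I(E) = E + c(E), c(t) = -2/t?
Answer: 2166883856136/11 ≈ 1.9699e+11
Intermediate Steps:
r(f, x) = -8 (r(f, x) = 2*(-4) = -8)
A = 11 (A = 3 - 1*(-8) = 3 + 8 = 11)
C = 235565
I(E) = E - 2/E
(C + I(A))*(340529 + 495675) = (235565 + (11 - 2/11))*(340529 + 495675) = (235565 + (11 - 2*1/11))*836204 = (235565 + (11 - 2/11))*836204 = (235565 + 119/11)*836204 = (2591334/11)*836204 = 2166883856136/11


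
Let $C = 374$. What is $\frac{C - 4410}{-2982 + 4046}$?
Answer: $- \frac{1009}{266} \approx -3.7932$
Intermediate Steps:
$\frac{C - 4410}{-2982 + 4046} = \frac{374 - 4410}{-2982 + 4046} = - \frac{4036}{1064} = \left(-4036\right) \frac{1}{1064} = - \frac{1009}{266}$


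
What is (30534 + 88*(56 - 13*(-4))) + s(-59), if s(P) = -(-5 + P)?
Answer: 40102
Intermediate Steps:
s(P) = 5 - P
(30534 + 88*(56 - 13*(-4))) + s(-59) = (30534 + 88*(56 - 13*(-4))) + (5 - 1*(-59)) = (30534 + 88*(56 + 52)) + (5 + 59) = (30534 + 88*108) + 64 = (30534 + 9504) + 64 = 40038 + 64 = 40102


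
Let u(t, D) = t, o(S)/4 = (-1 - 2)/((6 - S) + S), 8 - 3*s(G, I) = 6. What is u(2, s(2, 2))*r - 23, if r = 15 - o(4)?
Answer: 11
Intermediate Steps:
s(G, I) = ⅔ (s(G, I) = 8/3 - ⅓*6 = 8/3 - 2 = ⅔)
o(S) = -2 (o(S) = 4*((-1 - 2)/((6 - S) + S)) = 4*(-3/6) = 4*(-3*⅙) = 4*(-½) = -2)
r = 17 (r = 15 - 1*(-2) = 15 + 2 = 17)
u(2, s(2, 2))*r - 23 = 2*17 - 23 = 34 - 23 = 11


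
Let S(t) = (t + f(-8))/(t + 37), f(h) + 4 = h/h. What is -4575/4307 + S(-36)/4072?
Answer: -18797373/17538104 ≈ -1.0718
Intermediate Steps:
f(h) = -3 (f(h) = -4 + h/h = -4 + 1 = -3)
S(t) = (-3 + t)/(37 + t) (S(t) = (t - 3)/(t + 37) = (-3 + t)/(37 + t))
-4575/4307 + S(-36)/4072 = -4575/4307 + ((-3 - 36)/(37 - 36))/4072 = -4575*1/4307 + (-39/1)*(1/4072) = -4575/4307 + (1*(-39))*(1/4072) = -4575/4307 - 39*1/4072 = -4575/4307 - 39/4072 = -18797373/17538104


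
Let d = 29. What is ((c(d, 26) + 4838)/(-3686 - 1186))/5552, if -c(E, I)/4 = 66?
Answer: -2287/13524672 ≈ -0.00016910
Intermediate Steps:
c(E, I) = -264 (c(E, I) = -4*66 = -264)
((c(d, 26) + 4838)/(-3686 - 1186))/5552 = ((-264 + 4838)/(-3686 - 1186))/5552 = (4574/(-4872))*(1/5552) = (4574*(-1/4872))*(1/5552) = -2287/2436*1/5552 = -2287/13524672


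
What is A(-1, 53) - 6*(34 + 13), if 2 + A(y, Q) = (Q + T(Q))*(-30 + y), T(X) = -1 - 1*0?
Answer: -1896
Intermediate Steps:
T(X) = -1 (T(X) = -1 + 0 = -1)
A(y, Q) = -2 + (-1 + Q)*(-30 + y) (A(y, Q) = -2 + (Q - 1)*(-30 + y) = -2 + (-1 + Q)*(-30 + y))
A(-1, 53) - 6*(34 + 13) = (28 - 1*(-1) - 30*53 + 53*(-1)) - 6*(34 + 13) = (28 + 1 - 1590 - 53) - 6*47 = -1614 - 1*282 = -1614 - 282 = -1896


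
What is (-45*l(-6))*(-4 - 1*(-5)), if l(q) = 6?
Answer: -270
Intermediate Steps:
(-45*l(-6))*(-4 - 1*(-5)) = (-45*6)*(-4 - 1*(-5)) = -270*(-4 + 5) = -270*1 = -270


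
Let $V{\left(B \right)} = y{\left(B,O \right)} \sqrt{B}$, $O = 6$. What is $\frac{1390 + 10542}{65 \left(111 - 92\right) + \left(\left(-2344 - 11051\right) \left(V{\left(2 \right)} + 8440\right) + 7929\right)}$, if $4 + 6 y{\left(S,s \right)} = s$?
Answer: $- \frac{674424298376}{6389544844250023} + \frac{26638190 \sqrt{2}}{6389544844250023} \approx -0.00010555$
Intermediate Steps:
$y{\left(S,s \right)} = - \frac{2}{3} + \frac{s}{6}$
$V{\left(B \right)} = \frac{\sqrt{B}}{3}$ ($V{\left(B \right)} = \left(- \frac{2}{3} + \frac{1}{6} \cdot 6\right) \sqrt{B} = \left(- \frac{2}{3} + 1\right) \sqrt{B} = \frac{\sqrt{B}}{3}$)
$\frac{1390 + 10542}{65 \left(111 - 92\right) + \left(\left(-2344 - 11051\right) \left(V{\left(2 \right)} + 8440\right) + 7929\right)} = \frac{1390 + 10542}{65 \left(111 - 92\right) + \left(\left(-2344 - 11051\right) \left(\frac{\sqrt{2}}{3} + 8440\right) + 7929\right)} = \frac{11932}{65 \cdot 19 + \left(- 13395 \left(8440 + \frac{\sqrt{2}}{3}\right) + 7929\right)} = \frac{11932}{1235 + \left(\left(-113053800 - 4465 \sqrt{2}\right) + 7929\right)} = \frac{11932}{1235 - \left(113045871 + 4465 \sqrt{2}\right)} = \frac{11932}{-113044636 - 4465 \sqrt{2}}$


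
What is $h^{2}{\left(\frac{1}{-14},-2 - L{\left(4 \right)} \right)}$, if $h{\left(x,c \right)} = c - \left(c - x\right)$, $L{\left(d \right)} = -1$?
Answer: $\frac{1}{196} \approx 0.005102$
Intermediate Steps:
$h{\left(x,c \right)} = x$ ($h{\left(x,c \right)} = c - \left(c - x\right) = x$)
$h^{2}{\left(\frac{1}{-14},-2 - L{\left(4 \right)} \right)} = \left(\frac{1}{-14}\right)^{2} = \left(- \frac{1}{14}\right)^{2} = \frac{1}{196}$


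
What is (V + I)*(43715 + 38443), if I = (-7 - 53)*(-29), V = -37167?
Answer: -2910611466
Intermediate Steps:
I = 1740 (I = -60*(-29) = 1740)
(V + I)*(43715 + 38443) = (-37167 + 1740)*(43715 + 38443) = -35427*82158 = -2910611466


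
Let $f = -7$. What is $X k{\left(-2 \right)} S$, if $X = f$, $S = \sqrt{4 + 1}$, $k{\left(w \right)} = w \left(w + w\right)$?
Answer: $- 56 \sqrt{5} \approx -125.22$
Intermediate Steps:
$k{\left(w \right)} = 2 w^{2}$ ($k{\left(w \right)} = w 2 w = 2 w^{2}$)
$S = \sqrt{5} \approx 2.2361$
$X = -7$
$X k{\left(-2 \right)} S = - 7 \cdot 2 \left(-2\right)^{2} \sqrt{5} = - 7 \cdot 2 \cdot 4 \sqrt{5} = \left(-7\right) 8 \sqrt{5} = - 56 \sqrt{5}$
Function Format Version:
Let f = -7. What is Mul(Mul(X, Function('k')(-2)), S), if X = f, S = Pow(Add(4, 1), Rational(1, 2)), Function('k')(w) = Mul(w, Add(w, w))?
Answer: Mul(-56, Pow(5, Rational(1, 2))) ≈ -125.22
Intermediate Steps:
Function('k')(w) = Mul(2, Pow(w, 2)) (Function('k')(w) = Mul(w, Mul(2, w)) = Mul(2, Pow(w, 2)))
S = Pow(5, Rational(1, 2)) ≈ 2.2361
X = -7
Mul(Mul(X, Function('k')(-2)), S) = Mul(Mul(-7, Mul(2, Pow(-2, 2))), Pow(5, Rational(1, 2))) = Mul(Mul(-7, Mul(2, 4)), Pow(5, Rational(1, 2))) = Mul(Mul(-7, 8), Pow(5, Rational(1, 2))) = Mul(-56, Pow(5, Rational(1, 2)))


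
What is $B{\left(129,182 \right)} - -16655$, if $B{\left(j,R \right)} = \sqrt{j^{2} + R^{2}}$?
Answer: $16655 + \sqrt{49765} \approx 16878.0$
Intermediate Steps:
$B{\left(j,R \right)} = \sqrt{R^{2} + j^{2}}$
$B{\left(129,182 \right)} - -16655 = \sqrt{182^{2} + 129^{2}} - -16655 = \sqrt{33124 + 16641} + 16655 = \sqrt{49765} + 16655 = 16655 + \sqrt{49765}$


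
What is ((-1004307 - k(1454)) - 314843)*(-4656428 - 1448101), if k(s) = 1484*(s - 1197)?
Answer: 10380983536602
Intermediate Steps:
k(s) = -1776348 + 1484*s (k(s) = 1484*(-1197 + s) = -1776348 + 1484*s)
((-1004307 - k(1454)) - 314843)*(-4656428 - 1448101) = ((-1004307 - (-1776348 + 1484*1454)) - 314843)*(-4656428 - 1448101) = ((-1004307 - (-1776348 + 2157736)) - 314843)*(-6104529) = ((-1004307 - 1*381388) - 314843)*(-6104529) = ((-1004307 - 381388) - 314843)*(-6104529) = (-1385695 - 314843)*(-6104529) = -1700538*(-6104529) = 10380983536602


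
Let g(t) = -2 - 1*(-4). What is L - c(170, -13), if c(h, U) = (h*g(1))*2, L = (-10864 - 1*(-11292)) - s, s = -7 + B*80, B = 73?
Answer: -6085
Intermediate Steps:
g(t) = 2 (g(t) = -2 + 4 = 2)
s = 5833 (s = -7 + 73*80 = -7 + 5840 = 5833)
L = -5405 (L = (-10864 - 1*(-11292)) - 1*5833 = (-10864 + 11292) - 5833 = 428 - 5833 = -5405)
c(h, U) = 4*h (c(h, U) = (h*2)*2 = (2*h)*2 = 4*h)
L - c(170, -13) = -5405 - 4*170 = -5405 - 1*680 = -5405 - 680 = -6085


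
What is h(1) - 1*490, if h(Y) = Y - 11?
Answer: -500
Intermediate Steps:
h(Y) = -11 + Y
h(1) - 1*490 = (-11 + 1) - 1*490 = -10 - 490 = -500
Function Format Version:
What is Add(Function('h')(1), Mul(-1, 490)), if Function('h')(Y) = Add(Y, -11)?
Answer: -500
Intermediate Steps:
Function('h')(Y) = Add(-11, Y)
Add(Function('h')(1), Mul(-1, 490)) = Add(Add(-11, 1), Mul(-1, 490)) = Add(-10, -490) = -500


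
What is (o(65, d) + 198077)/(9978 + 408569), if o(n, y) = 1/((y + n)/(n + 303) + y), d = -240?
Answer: 17528823747/37039316765 ≈ 0.47325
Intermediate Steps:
o(n, y) = 1/(y + (n + y)/(303 + n)) (o(n, y) = 1/((n + y)/(303 + n) + y) = 1/(y + (n + y)/(303 + n)))
(o(65, d) + 198077)/(9978 + 408569) = ((303 + 65)/(65 + 304*(-240) + 65*(-240)) + 198077)/(9978 + 408569) = (368/(65 - 72960 - 15600) + 198077)/418547 = (368/(-88495) + 198077)*(1/418547) = (-1/88495*368 + 198077)*(1/418547) = (-368/88495 + 198077)*(1/418547) = (17528823747/88495)*(1/418547) = 17528823747/37039316765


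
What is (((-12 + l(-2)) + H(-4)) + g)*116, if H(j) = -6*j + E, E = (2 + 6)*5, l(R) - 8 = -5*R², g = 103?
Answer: 16588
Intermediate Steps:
l(R) = 8 - 5*R²
E = 40 (E = 8*5 = 40)
H(j) = 40 - 6*j (H(j) = -6*j + 40 = 40 - 6*j)
(((-12 + l(-2)) + H(-4)) + g)*116 = (((-12 + (8 - 5*(-2)²)) + (40 - 6*(-4))) + 103)*116 = (((-12 + (8 - 5*4)) + (40 + 24)) + 103)*116 = (((-12 + (8 - 20)) + 64) + 103)*116 = (((-12 - 12) + 64) + 103)*116 = ((-24 + 64) + 103)*116 = (40 + 103)*116 = 143*116 = 16588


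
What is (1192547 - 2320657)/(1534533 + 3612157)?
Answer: -112811/514669 ≈ -0.21919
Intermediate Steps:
(1192547 - 2320657)/(1534533 + 3612157) = -1128110/5146690 = -1128110*1/5146690 = -112811/514669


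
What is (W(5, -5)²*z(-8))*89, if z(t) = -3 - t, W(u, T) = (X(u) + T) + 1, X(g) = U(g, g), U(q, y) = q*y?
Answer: 196245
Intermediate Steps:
X(g) = g² (X(g) = g*g = g²)
W(u, T) = 1 + T + u² (W(u, T) = (u² + T) + 1 = (T + u²) + 1 = 1 + T + u²)
(W(5, -5)²*z(-8))*89 = ((1 - 5 + 5²)²*(-3 - 1*(-8)))*89 = ((1 - 5 + 25)²*(-3 + 8))*89 = (21²*5)*89 = (441*5)*89 = 2205*89 = 196245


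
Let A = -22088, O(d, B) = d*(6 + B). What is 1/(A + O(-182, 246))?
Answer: -1/67952 ≈ -1.4716e-5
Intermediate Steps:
1/(A + O(-182, 246)) = 1/(-22088 - 182*(6 + 246)) = 1/(-22088 - 182*252) = 1/(-22088 - 45864) = 1/(-67952) = -1/67952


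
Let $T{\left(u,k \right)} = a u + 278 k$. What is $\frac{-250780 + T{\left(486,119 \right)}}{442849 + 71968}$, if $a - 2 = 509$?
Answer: $\frac{30648}{514817} \approx 0.059532$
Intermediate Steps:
$a = 511$ ($a = 2 + 509 = 511$)
$T{\left(u,k \right)} = 278 k + 511 u$ ($T{\left(u,k \right)} = 511 u + 278 k = 278 k + 511 u$)
$\frac{-250780 + T{\left(486,119 \right)}}{442849 + 71968} = \frac{-250780 + \left(278 \cdot 119 + 511 \cdot 486\right)}{442849 + 71968} = \frac{-250780 + \left(33082 + 248346\right)}{514817} = \left(-250780 + 281428\right) \frac{1}{514817} = 30648 \cdot \frac{1}{514817} = \frac{30648}{514817}$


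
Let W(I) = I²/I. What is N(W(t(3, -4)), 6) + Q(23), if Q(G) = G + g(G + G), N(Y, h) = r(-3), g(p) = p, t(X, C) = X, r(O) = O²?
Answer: 78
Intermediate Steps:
W(I) = I
N(Y, h) = 9 (N(Y, h) = (-3)² = 9)
Q(G) = 3*G (Q(G) = G + (G + G) = G + 2*G = 3*G)
N(W(t(3, -4)), 6) + Q(23) = 9 + 3*23 = 9 + 69 = 78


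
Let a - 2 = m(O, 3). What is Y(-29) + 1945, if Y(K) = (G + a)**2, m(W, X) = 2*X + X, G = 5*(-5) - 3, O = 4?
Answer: 2234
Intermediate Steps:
G = -28 (G = -25 - 3 = -28)
m(W, X) = 3*X
a = 11 (a = 2 + 3*3 = 2 + 9 = 11)
Y(K) = 289 (Y(K) = (-28 + 11)**2 = (-17)**2 = 289)
Y(-29) + 1945 = 289 + 1945 = 2234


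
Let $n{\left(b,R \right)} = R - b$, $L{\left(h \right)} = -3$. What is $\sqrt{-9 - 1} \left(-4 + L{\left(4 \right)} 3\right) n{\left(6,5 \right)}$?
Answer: $13 i \sqrt{10} \approx 41.11 i$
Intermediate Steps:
$\sqrt{-9 - 1} \left(-4 + L{\left(4 \right)} 3\right) n{\left(6,5 \right)} = \sqrt{-9 - 1} \left(-4 - 9\right) \left(5 - 6\right) = \sqrt{-10} \left(-4 - 9\right) \left(5 - 6\right) = i \sqrt{10} \left(-13\right) \left(-1\right) = - 13 i \sqrt{10} \left(-1\right) = 13 i \sqrt{10}$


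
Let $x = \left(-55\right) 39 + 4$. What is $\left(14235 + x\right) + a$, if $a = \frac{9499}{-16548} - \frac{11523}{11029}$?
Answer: $\frac{315279285539}{26072556} \approx 12092.0$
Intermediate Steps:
$x = -2141$ ($x = -2145 + 4 = -2141$)
$a = - \frac{42206725}{26072556}$ ($a = 9499 \left(- \frac{1}{16548}\right) - \frac{11523}{11029} = - \frac{1357}{2364} - \frac{11523}{11029} = - \frac{42206725}{26072556} \approx -1.6188$)
$\left(14235 + x\right) + a = \left(14235 - 2141\right) - \frac{42206725}{26072556} = 12094 - \frac{42206725}{26072556} = \frac{315279285539}{26072556}$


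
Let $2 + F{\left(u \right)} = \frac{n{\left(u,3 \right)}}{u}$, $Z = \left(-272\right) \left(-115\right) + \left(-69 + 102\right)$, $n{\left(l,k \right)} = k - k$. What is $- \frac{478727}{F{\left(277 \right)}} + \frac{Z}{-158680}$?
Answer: $\frac{37982168867}{158680} \approx 2.3936 \cdot 10^{5}$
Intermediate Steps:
$n{\left(l,k \right)} = 0$
$Z = 31313$ ($Z = 31280 + 33 = 31313$)
$F{\left(u \right)} = -2$ ($F{\left(u \right)} = -2 + \frac{0}{u} = -2 + 0 = -2$)
$- \frac{478727}{F{\left(277 \right)}} + \frac{Z}{-158680} = - \frac{478727}{-2} + \frac{31313}{-158680} = \left(-478727\right) \left(- \frac{1}{2}\right) + 31313 \left(- \frac{1}{158680}\right) = \frac{478727}{2} - \frac{31313}{158680} = \frac{37982168867}{158680}$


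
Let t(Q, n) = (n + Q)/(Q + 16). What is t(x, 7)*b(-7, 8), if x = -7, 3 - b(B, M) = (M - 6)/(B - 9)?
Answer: 0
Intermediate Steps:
b(B, M) = 3 - (-6 + M)/(-9 + B) (b(B, M) = 3 - (M - 6)/(B - 9) = 3 - (-6 + M)/(-9 + B))
t(Q, n) = (Q + n)/(16 + Q)
t(x, 7)*b(-7, 8) = ((-7 + 7)/(16 - 7))*((-21 - 1*8 + 3*(-7))/(-9 - 7)) = (0/9)*((-21 - 8 - 21)/(-16)) = ((1/9)*0)*(-1/16*(-50)) = 0*(25/8) = 0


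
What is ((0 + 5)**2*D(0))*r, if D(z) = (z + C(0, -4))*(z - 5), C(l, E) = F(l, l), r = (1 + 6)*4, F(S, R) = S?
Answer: 0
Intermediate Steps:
r = 28 (r = 7*4 = 28)
C(l, E) = l
D(z) = z*(-5 + z) (D(z) = (z + 0)*(z - 5) = z*(-5 + z))
((0 + 5)**2*D(0))*r = ((0 + 5)**2*(0*(-5 + 0)))*28 = (5**2*(0*(-5)))*28 = (25*0)*28 = 0*28 = 0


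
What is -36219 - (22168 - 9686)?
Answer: -48701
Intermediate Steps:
-36219 - (22168 - 9686) = -36219 - 1*12482 = -36219 - 12482 = -48701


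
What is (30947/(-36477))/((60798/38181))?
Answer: -56266067/105606126 ≈ -0.53279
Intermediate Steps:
(30947/(-36477))/((60798/38181)) = (30947*(-1/36477))/((60798*(1/38181))) = -4421/(5211*20266/12727) = -4421/5211*12727/20266 = -56266067/105606126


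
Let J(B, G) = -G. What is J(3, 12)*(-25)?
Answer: 300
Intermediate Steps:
J(3, 12)*(-25) = -1*12*(-25) = -12*(-25) = 300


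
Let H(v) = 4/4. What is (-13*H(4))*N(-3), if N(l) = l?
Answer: 39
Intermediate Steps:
H(v) = 1 (H(v) = 4*(¼) = 1)
(-13*H(4))*N(-3) = -13*1*(-3) = -13*(-3) = 39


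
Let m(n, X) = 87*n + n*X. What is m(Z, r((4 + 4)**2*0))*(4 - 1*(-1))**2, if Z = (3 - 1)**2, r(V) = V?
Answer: 8700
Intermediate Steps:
Z = 4 (Z = 2**2 = 4)
m(n, X) = 87*n + X*n
m(Z, r((4 + 4)**2*0))*(4 - 1*(-1))**2 = (4*(87 + (4 + 4)**2*0))*(4 - 1*(-1))**2 = (4*(87 + 8**2*0))*(4 + 1)**2 = (4*(87 + 64*0))*5**2 = (4*(87 + 0))*25 = (4*87)*25 = 348*25 = 8700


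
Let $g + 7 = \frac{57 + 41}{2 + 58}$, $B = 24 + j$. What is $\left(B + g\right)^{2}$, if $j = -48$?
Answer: $\frac{776161}{900} \approx 862.4$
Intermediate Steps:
$B = -24$ ($B = 24 - 48 = -24$)
$g = - \frac{161}{30}$ ($g = -7 + \frac{57 + 41}{2 + 58} = -7 + \frac{98}{60} = -7 + 98 \cdot \frac{1}{60} = -7 + \frac{49}{30} = - \frac{161}{30} \approx -5.3667$)
$\left(B + g\right)^{2} = \left(-24 - \frac{161}{30}\right)^{2} = \left(- \frac{881}{30}\right)^{2} = \frac{776161}{900}$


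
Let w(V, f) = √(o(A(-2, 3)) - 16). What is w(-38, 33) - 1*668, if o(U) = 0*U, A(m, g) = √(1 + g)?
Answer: -668 + 4*I ≈ -668.0 + 4.0*I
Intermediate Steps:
o(U) = 0
w(V, f) = 4*I (w(V, f) = √(0 - 16) = √(-16) = 4*I)
w(-38, 33) - 1*668 = 4*I - 1*668 = 4*I - 668 = -668 + 4*I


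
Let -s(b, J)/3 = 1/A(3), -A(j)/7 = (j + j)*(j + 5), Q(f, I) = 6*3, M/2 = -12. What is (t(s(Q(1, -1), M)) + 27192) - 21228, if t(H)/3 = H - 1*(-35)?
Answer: 679731/112 ≈ 6069.0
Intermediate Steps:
M = -24 (M = 2*(-12) = -24)
Q(f, I) = 18
A(j) = -14*j*(5 + j) (A(j) = -7*(j + j)*(j + 5) = -7*2*j*(5 + j) = -14*j*(5 + j))
s(b, J) = 1/112 (s(b, J) = -3*(-1/(42*(5 + 3))) = -3/((-14*3*8)) = -3/(-336) = -3*(-1/336) = 1/112)
t(H) = 105 + 3*H (t(H) = 3*(H - 1*(-35)) = 3*(H + 35) = 3*(35 + H) = 105 + 3*H)
(t(s(Q(1, -1), M)) + 27192) - 21228 = ((105 + 3*(1/112)) + 27192) - 21228 = ((105 + 3/112) + 27192) - 21228 = (11763/112 + 27192) - 21228 = 3057267/112 - 21228 = 679731/112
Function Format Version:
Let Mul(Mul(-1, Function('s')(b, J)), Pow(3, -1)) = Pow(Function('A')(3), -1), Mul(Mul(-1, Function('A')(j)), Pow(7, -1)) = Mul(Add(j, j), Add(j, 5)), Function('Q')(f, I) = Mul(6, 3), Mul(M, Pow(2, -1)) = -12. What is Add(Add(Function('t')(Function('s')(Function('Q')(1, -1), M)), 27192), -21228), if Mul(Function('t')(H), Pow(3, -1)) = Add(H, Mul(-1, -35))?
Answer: Rational(679731, 112) ≈ 6069.0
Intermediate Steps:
M = -24 (M = Mul(2, -12) = -24)
Function('Q')(f, I) = 18
Function('A')(j) = Mul(-14, j, Add(5, j)) (Function('A')(j) = Mul(-7, Mul(Add(j, j), Add(j, 5))) = Mul(-7, Mul(Mul(2, j), Add(5, j))) = Mul(-7, Mul(2, j, Add(5, j))) = Mul(-14, j, Add(5, j)))
Function('s')(b, J) = Rational(1, 112) (Function('s')(b, J) = Mul(-3, Pow(Mul(-14, 3, Add(5, 3)), -1)) = Mul(-3, Pow(Mul(-14, 3, 8), -1)) = Mul(-3, Pow(-336, -1)) = Mul(-3, Rational(-1, 336)) = Rational(1, 112))
Function('t')(H) = Add(105, Mul(3, H)) (Function('t')(H) = Mul(3, Add(H, Mul(-1, -35))) = Mul(3, Add(H, 35)) = Mul(3, Add(35, H)) = Add(105, Mul(3, H)))
Add(Add(Function('t')(Function('s')(Function('Q')(1, -1), M)), 27192), -21228) = Add(Add(Add(105, Mul(3, Rational(1, 112))), 27192), -21228) = Add(Add(Add(105, Rational(3, 112)), 27192), -21228) = Add(Add(Rational(11763, 112), 27192), -21228) = Add(Rational(3057267, 112), -21228) = Rational(679731, 112)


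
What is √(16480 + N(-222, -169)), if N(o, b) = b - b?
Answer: 4*√1030 ≈ 128.37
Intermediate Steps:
N(o, b) = 0
√(16480 + N(-222, -169)) = √(16480 + 0) = √16480 = 4*√1030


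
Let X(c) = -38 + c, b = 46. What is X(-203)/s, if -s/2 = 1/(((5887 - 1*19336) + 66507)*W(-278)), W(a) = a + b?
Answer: -1483289448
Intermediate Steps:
W(a) = 46 + a (W(a) = a + 46 = 46 + a)
s = 1/6154728 (s = -2/(((5887 - 1*19336) + 66507)*(46 - 278)) = -2/(((5887 - 19336) + 66507)*(-232)) = -2*(-1)/((-13449 + 66507)*232) = -2*(-1)/(53058*232) = -(-1)/(26529*232) = -2*(-1/12309456) = 1/6154728 ≈ 1.6248e-7)
X(-203)/s = (-38 - 203)/(1/6154728) = -241*6154728 = -1483289448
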